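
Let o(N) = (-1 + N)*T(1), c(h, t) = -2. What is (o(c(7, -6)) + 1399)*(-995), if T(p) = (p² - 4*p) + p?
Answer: -1397975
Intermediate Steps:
T(p) = p² - 3*p
o(N) = 2 - 2*N (o(N) = (-1 + N)*(1*(-3 + 1)) = (-1 + N)*(1*(-2)) = (-1 + N)*(-2) = 2 - 2*N)
(o(c(7, -6)) + 1399)*(-995) = ((2 - 2*(-2)) + 1399)*(-995) = ((2 + 4) + 1399)*(-995) = (6 + 1399)*(-995) = 1405*(-995) = -1397975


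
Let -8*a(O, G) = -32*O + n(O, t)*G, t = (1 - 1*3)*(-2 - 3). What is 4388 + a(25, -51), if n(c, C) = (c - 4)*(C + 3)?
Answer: 49827/8 ≈ 6228.4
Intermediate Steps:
t = 10 (t = (1 - 3)*(-5) = -2*(-5) = 10)
n(c, C) = (-4 + c)*(3 + C)
a(O, G) = 4*O - G*(-52 + 13*O)/8 (a(O, G) = -(-32*O + (-12 - 4*10 + 3*O + 10*O)*G)/8 = -(-32*O + (-12 - 40 + 3*O + 10*O)*G)/8 = -(-32*O + (-52 + 13*O)*G)/8 = -(-32*O + G*(-52 + 13*O))/8 = 4*O - G*(-52 + 13*O)/8)
4388 + a(25, -51) = 4388 + (4*25 - 13/8*(-51)*(-4 + 25)) = 4388 + (100 - 13/8*(-51)*21) = 4388 + (100 + 13923/8) = 4388 + 14723/8 = 49827/8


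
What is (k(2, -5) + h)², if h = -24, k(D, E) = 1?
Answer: 529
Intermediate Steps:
(k(2, -5) + h)² = (1 - 24)² = (-23)² = 529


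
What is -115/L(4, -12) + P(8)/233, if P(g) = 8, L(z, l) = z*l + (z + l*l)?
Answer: -5199/4660 ≈ -1.1157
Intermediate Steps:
L(z, l) = z + l**2 + l*z (L(z, l) = l*z + (z + l**2) = z + l**2 + l*z)
-115/L(4, -12) + P(8)/233 = -115/(4 + (-12)**2 - 12*4) + 8/233 = -115/(4 + 144 - 48) + 8*(1/233) = -115/100 + 8/233 = -115*1/100 + 8/233 = -23/20 + 8/233 = -5199/4660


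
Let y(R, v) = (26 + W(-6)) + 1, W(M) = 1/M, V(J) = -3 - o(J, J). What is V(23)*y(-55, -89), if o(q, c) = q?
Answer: -2093/3 ≈ -697.67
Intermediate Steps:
V(J) = -3 - J
W(M) = 1/M
y(R, v) = 161/6 (y(R, v) = (26 + 1/(-6)) + 1 = (26 - ⅙) + 1 = 155/6 + 1 = 161/6)
V(23)*y(-55, -89) = (-3 - 1*23)*(161/6) = (-3 - 23)*(161/6) = -26*161/6 = -2093/3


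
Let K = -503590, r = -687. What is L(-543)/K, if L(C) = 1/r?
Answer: 1/345966330 ≈ 2.8905e-9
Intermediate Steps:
L(C) = -1/687 (L(C) = 1/(-687) = -1/687)
L(-543)/K = -1/687/(-503590) = -1/687*(-1/503590) = 1/345966330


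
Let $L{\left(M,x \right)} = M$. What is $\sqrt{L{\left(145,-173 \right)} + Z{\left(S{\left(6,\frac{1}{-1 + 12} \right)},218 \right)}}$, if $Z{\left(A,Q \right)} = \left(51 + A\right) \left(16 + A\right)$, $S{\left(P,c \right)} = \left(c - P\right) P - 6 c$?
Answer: $i \sqrt{155} \approx 12.45 i$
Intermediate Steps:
$S{\left(P,c \right)} = - 6 c + P \left(c - P\right)$ ($S{\left(P,c \right)} = P \left(c - P\right) - 6 c = - 6 c + P \left(c - P\right)$)
$Z{\left(A,Q \right)} = \left(16 + A\right) \left(51 + A\right)$
$\sqrt{L{\left(145,-173 \right)} + Z{\left(S{\left(6,\frac{1}{-1 + 12} \right)},218 \right)}} = \sqrt{145 + \left(816 + \left(- 6^{2} - \frac{6}{-1 + 12} + \frac{6}{-1 + 12}\right)^{2} + 67 \left(- 6^{2} - \frac{6}{-1 + 12} + \frac{6}{-1 + 12}\right)\right)} = \sqrt{145 + \left(816 + \left(\left(-1\right) 36 - \frac{6}{11} + \frac{6}{11}\right)^{2} + 67 \left(\left(-1\right) 36 - \frac{6}{11} + \frac{6}{11}\right)\right)} = \sqrt{145 + \left(816 + \left(-36 - \frac{6}{11} + 6 \cdot \frac{1}{11}\right)^{2} + 67 \left(-36 - \frac{6}{11} + 6 \cdot \frac{1}{11}\right)\right)} = \sqrt{145 + \left(816 + \left(-36 - \frac{6}{11} + \frac{6}{11}\right)^{2} + 67 \left(-36 - \frac{6}{11} + \frac{6}{11}\right)\right)} = \sqrt{145 + \left(816 + \left(-36\right)^{2} + 67 \left(-36\right)\right)} = \sqrt{145 + \left(816 + 1296 - 2412\right)} = \sqrt{145 - 300} = \sqrt{-155} = i \sqrt{155}$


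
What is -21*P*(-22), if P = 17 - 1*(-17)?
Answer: 15708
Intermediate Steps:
P = 34 (P = 17 + 17 = 34)
-21*P*(-22) = -21*34*(-22) = -714*(-22) = 15708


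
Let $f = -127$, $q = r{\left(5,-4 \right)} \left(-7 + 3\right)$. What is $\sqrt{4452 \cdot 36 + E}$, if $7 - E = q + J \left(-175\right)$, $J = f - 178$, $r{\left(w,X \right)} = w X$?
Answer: $2 \sqrt{26706} \approx 326.84$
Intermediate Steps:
$r{\left(w,X \right)} = X w$
$q = 80$ ($q = \left(-4\right) 5 \left(-7 + 3\right) = \left(-20\right) \left(-4\right) = 80$)
$J = -305$ ($J = -127 - 178 = -305$)
$E = -53448$ ($E = 7 - \left(80 - -53375\right) = 7 - \left(80 + 53375\right) = 7 - 53455 = -53448$)
$\sqrt{4452 \cdot 36 + E} = \sqrt{4452 \cdot 36 - 53448} = \sqrt{160272 - 53448} = \sqrt{106824} = 2 \sqrt{26706}$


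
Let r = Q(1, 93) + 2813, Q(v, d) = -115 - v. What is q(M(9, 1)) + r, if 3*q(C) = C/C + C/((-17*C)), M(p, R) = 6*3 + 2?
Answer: 137563/51 ≈ 2697.3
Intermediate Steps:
M(p, R) = 20 (M(p, R) = 18 + 2 = 20)
q(C) = 16/51 (q(C) = (C/C + C/((-17*C)))/3 = (1 + C*(-1/(17*C)))/3 = (1 - 1/17)/3 = (⅓)*(16/17) = 16/51)
r = 2697 (r = (-115 - 1*1) + 2813 = (-115 - 1) + 2813 = -116 + 2813 = 2697)
q(M(9, 1)) + r = 16/51 + 2697 = 137563/51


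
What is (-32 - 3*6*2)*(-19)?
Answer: 1292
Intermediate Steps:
(-32 - 3*6*2)*(-19) = (-32 - 18*2)*(-19) = (-32 - 36)*(-19) = -68*(-19) = 1292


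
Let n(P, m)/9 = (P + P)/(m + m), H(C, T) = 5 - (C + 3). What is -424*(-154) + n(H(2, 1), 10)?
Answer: 65296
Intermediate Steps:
H(C, T) = 2 - C (H(C, T) = 5 - (3 + C) = 5 + (-3 - C) = 2 - C)
n(P, m) = 9*P/m (n(P, m) = 9*((P + P)/(m + m)) = 9*((2*P)/((2*m))) = 9*((2*P)*(1/(2*m))) = 9*(P/m) = 9*P/m)
-424*(-154) + n(H(2, 1), 10) = -424*(-154) + 9*(2 - 1*2)/10 = 65296 + 9*(2 - 2)*(⅒) = 65296 + 9*0*(⅒) = 65296 + 0 = 65296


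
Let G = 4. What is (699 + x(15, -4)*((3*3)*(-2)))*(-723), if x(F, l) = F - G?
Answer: -362223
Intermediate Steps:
x(F, l) = -4 + F (x(F, l) = F - 1*4 = F - 4 = -4 + F)
(699 + x(15, -4)*((3*3)*(-2)))*(-723) = (699 + (-4 + 15)*((3*3)*(-2)))*(-723) = (699 + 11*(9*(-2)))*(-723) = (699 + 11*(-18))*(-723) = (699 - 198)*(-723) = 501*(-723) = -362223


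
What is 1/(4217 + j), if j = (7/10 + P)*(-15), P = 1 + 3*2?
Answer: 2/8203 ≈ 0.00024381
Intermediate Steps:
P = 7 (P = 1 + 6 = 7)
j = -231/2 (j = (7/10 + 7)*(-15) = (77/10)*(-15) = -231/2 ≈ -115.50)
1/(4217 + j) = 1/(4217 - 231/2) = 1/(8203/2) = 2/8203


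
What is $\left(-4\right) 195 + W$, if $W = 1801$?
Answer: $1021$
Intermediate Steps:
$\left(-4\right) 195 + W = \left(-4\right) 195 + 1801 = -780 + 1801 = 1021$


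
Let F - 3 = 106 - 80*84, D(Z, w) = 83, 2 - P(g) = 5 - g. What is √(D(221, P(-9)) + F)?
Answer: 8*I*√102 ≈ 80.796*I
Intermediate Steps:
P(g) = -3 + g (P(g) = 2 - (5 - g) = 2 + (-5 + g) = -3 + g)
F = -6611 (F = 3 + (106 - 80*84) = 3 + (106 - 6720) = 3 - 6614 = -6611)
√(D(221, P(-9)) + F) = √(83 - 6611) = √(-6528) = 8*I*√102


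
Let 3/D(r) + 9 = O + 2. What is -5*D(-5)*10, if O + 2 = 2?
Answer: 150/7 ≈ 21.429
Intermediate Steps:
O = 0 (O = -2 + 2 = 0)
D(r) = -3/7 (D(r) = 3/(-9 + (0 + 2)) = 3/(-9 + 2) = 3/(-7) = 3*(-1/7) = -3/7)
-5*D(-5)*10 = -5*(-3/7)*10 = (15/7)*10 = 150/7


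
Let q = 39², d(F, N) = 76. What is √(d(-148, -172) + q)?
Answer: √1597 ≈ 39.962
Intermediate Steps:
q = 1521
√(d(-148, -172) + q) = √(76 + 1521) = √1597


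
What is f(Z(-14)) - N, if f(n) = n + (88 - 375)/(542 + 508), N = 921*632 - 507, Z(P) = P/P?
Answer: -87234641/150 ≈ -5.8156e+5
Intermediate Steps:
Z(P) = 1
N = 581565 (N = 582072 - 507 = 581565)
f(n) = -41/150 + n (f(n) = n - 287/1050 = n - 287*1/1050 = n - 41/150 = -41/150 + n)
f(Z(-14)) - N = (-41/150 + 1) - 1*581565 = 109/150 - 581565 = -87234641/150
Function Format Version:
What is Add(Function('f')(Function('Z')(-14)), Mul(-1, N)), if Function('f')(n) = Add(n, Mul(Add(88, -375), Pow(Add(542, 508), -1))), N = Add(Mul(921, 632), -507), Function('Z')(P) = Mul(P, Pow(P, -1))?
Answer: Rational(-87234641, 150) ≈ -5.8156e+5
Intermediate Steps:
Function('Z')(P) = 1
N = 581565 (N = Add(582072, -507) = 581565)
Function('f')(n) = Add(Rational(-41, 150), n) (Function('f')(n) = Add(n, Mul(-287, Pow(1050, -1))) = Add(n, Mul(-287, Rational(1, 1050))) = Add(n, Rational(-41, 150)) = Add(Rational(-41, 150), n))
Add(Function('f')(Function('Z')(-14)), Mul(-1, N)) = Add(Add(Rational(-41, 150), 1), Mul(-1, 581565)) = Add(Rational(109, 150), -581565) = Rational(-87234641, 150)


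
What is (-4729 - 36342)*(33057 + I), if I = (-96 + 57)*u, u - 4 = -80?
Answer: -1479418491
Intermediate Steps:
u = -76 (u = 4 - 80 = -76)
I = 2964 (I = (-96 + 57)*(-76) = -39*(-76) = 2964)
(-4729 - 36342)*(33057 + I) = (-4729 - 36342)*(33057 + 2964) = -41071*36021 = -1479418491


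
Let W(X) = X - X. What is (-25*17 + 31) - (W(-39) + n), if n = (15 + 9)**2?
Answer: -970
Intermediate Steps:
n = 576 (n = 24**2 = 576)
W(X) = 0
(-25*17 + 31) - (W(-39) + n) = (-25*17 + 31) - (0 + 576) = (-425 + 31) - 1*576 = -394 - 576 = -970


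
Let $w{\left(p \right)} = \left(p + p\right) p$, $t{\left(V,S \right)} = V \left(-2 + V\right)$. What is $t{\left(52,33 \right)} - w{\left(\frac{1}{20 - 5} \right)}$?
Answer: $\frac{584998}{225} \approx 2600.0$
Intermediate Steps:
$w{\left(p \right)} = 2 p^{2}$ ($w{\left(p \right)} = 2 p p = 2 p^{2}$)
$t{\left(52,33 \right)} - w{\left(\frac{1}{20 - 5} \right)} = 52 \left(-2 + 52\right) - 2 \left(\frac{1}{20 - 5}\right)^{2} = 52 \cdot 50 - 2 \left(\frac{1}{15}\right)^{2} = 2600 - \frac{2}{225} = \frac{584998}{225}$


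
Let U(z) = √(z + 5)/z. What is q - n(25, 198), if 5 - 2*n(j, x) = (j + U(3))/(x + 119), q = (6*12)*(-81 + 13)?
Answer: -1552812/317 + √2/951 ≈ -4898.5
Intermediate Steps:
U(z) = √(5 + z)/z
q = -4896 (q = 72*(-68) = -4896)
n(j, x) = 5/2 - (j + 2*√2/3)/(2*(119 + x)) (n(j, x) = 5/2 - (j + √(5 + 3)/3)/(2*(x + 119)) = 5/2 - (j + √8/3)/(2*(119 + x)) = 5/2 - (j + (2*√2)/3)/(2*(119 + x)) = 5/2 - (j + 2*√2/3)/(2*(119 + x)))
q - n(25, 198) = -4896 - (1785 - 3*25 - 2*√2 + 15*198)/(6*(119 + 198)) = -4896 - (1785 - 75 - 2*√2 + 2970)/(6*317) = -4896 - (4680 - 2*√2)/(6*317) = -4896 - (780/317 - √2/951) = -4896 + (-780/317 + √2/951) = -1552812/317 + √2/951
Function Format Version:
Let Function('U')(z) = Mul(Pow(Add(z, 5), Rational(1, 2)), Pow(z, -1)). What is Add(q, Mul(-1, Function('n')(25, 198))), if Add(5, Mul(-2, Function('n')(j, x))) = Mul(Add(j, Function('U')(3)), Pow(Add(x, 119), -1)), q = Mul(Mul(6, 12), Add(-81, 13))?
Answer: Add(Rational(-1552812, 317), Mul(Rational(1, 951), Pow(2, Rational(1, 2)))) ≈ -4898.5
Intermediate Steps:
Function('U')(z) = Mul(Pow(z, -1), Pow(Add(5, z), Rational(1, 2))) (Function('U')(z) = Mul(Pow(Add(5, z), Rational(1, 2)), Pow(z, -1)) = Mul(Pow(z, -1), Pow(Add(5, z), Rational(1, 2))))
q = -4896 (q = Mul(72, -68) = -4896)
Function('n')(j, x) = Add(Rational(5, 2), Mul(Rational(-1, 2), Pow(Add(119, x), -1), Add(j, Mul(Rational(2, 3), Pow(2, Rational(1, 2)))))) (Function('n')(j, x) = Add(Rational(5, 2), Mul(Rational(-1, 2), Mul(Add(j, Mul(Pow(3, -1), Pow(Add(5, 3), Rational(1, 2)))), Pow(Add(x, 119), -1)))) = Add(Rational(5, 2), Mul(Rational(-1, 2), Mul(Add(j, Mul(Rational(1, 3), Pow(8, Rational(1, 2)))), Pow(Add(119, x), -1)))) = Add(Rational(5, 2), Mul(Rational(-1, 2), Mul(Add(j, Mul(Rational(1, 3), Mul(2, Pow(2, Rational(1, 2))))), Pow(Add(119, x), -1)))) = Add(Rational(5, 2), Mul(Rational(-1, 2), Mul(Add(j, Mul(Rational(2, 3), Pow(2, Rational(1, 2)))), Pow(Add(119, x), -1)))) = Add(Rational(5, 2), Mul(Rational(-1, 2), Mul(Pow(Add(119, x), -1), Add(j, Mul(Rational(2, 3), Pow(2, Rational(1, 2))))))) = Add(Rational(5, 2), Mul(Rational(-1, 2), Pow(Add(119, x), -1), Add(j, Mul(Rational(2, 3), Pow(2, Rational(1, 2)))))))
Add(q, Mul(-1, Function('n')(25, 198))) = Add(-4896, Mul(-1, Mul(Rational(1, 6), Pow(Add(119, 198), -1), Add(1785, Mul(-3, 25), Mul(-2, Pow(2, Rational(1, 2))), Mul(15, 198))))) = Add(-4896, Mul(-1, Mul(Rational(1, 6), Pow(317, -1), Add(1785, -75, Mul(-2, Pow(2, Rational(1, 2))), 2970)))) = Add(-4896, Mul(-1, Mul(Rational(1, 6), Rational(1, 317), Add(4680, Mul(-2, Pow(2, Rational(1, 2))))))) = Add(-4896, Mul(-1, Add(Rational(780, 317), Mul(Rational(-1, 951), Pow(2, Rational(1, 2)))))) = Add(-4896, Add(Rational(-780, 317), Mul(Rational(1, 951), Pow(2, Rational(1, 2))))) = Add(Rational(-1552812, 317), Mul(Rational(1, 951), Pow(2, Rational(1, 2))))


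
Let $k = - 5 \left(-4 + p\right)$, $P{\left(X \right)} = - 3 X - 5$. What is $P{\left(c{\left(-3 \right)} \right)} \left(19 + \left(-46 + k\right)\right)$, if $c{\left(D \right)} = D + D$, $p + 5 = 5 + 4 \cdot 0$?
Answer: $-91$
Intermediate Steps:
$p = 0$ ($p = -5 + \left(5 + 4 \cdot 0\right) = -5 + \left(5 + 0\right) = -5 + 5 = 0$)
$c{\left(D \right)} = 2 D$
$P{\left(X \right)} = -5 - 3 X$
$k = 20$ ($k = - 5 \left(-4 + 0\right) = \left(-5\right) \left(-4\right) = 20$)
$P{\left(c{\left(-3 \right)} \right)} \left(19 + \left(-46 + k\right)\right) = \left(-5 - 3 \cdot 2 \left(-3\right)\right) \left(19 + \left(-46 + 20\right)\right) = \left(-5 - -18\right) \left(19 - 26\right) = \left(-5 + 18\right) \left(-7\right) = 13 \left(-7\right) = -91$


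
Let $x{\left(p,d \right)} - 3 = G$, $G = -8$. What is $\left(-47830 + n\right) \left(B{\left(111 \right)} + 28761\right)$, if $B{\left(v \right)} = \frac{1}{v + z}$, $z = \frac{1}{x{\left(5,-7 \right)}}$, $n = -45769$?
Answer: $- \frac{1491368932801}{554} \approx -2.692 \cdot 10^{9}$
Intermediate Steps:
$x{\left(p,d \right)} = -5$ ($x{\left(p,d \right)} = 3 - 8 = -5$)
$z = - \frac{1}{5}$ ($z = \frac{1}{-5} = - \frac{1}{5} \approx -0.2$)
$B{\left(v \right)} = \frac{1}{- \frac{1}{5} + v}$ ($B{\left(v \right)} = \frac{1}{v - \frac{1}{5}} = \frac{1}{- \frac{1}{5} + v}$)
$\left(-47830 + n\right) \left(B{\left(111 \right)} + 28761\right) = \left(-47830 - 45769\right) \left(\frac{5}{-1 + 5 \cdot 111} + 28761\right) = - 93599 \left(\frac{5}{-1 + 555} + 28761\right) = - 93599 \left(\frac{5}{554} + 28761\right) = \left(-93599\right) \frac{15933599}{554} = - \frac{1491368932801}{554}$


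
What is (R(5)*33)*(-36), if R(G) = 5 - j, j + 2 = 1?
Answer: -7128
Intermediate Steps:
j = -1 (j = -2 + 1 = -1)
R(G) = 6 (R(G) = 5 - 1*(-1) = 5 + 1 = 6)
(R(5)*33)*(-36) = (6*33)*(-36) = 198*(-36) = -7128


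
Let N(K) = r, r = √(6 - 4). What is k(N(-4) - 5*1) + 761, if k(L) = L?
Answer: 756 + √2 ≈ 757.41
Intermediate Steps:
r = √2 ≈ 1.4142
N(K) = √2
k(N(-4) - 5*1) + 761 = (√2 - 5*1) + 761 = (√2 - 5) + 761 = (-5 + √2) + 761 = 756 + √2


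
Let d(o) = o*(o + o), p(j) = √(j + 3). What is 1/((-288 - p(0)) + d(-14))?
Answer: 104/10813 + √3/10813 ≈ 0.0097782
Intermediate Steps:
p(j) = √(3 + j)
d(o) = 2*o² (d(o) = o*(2*o) = 2*o²)
1/((-288 - p(0)) + d(-14)) = 1/((-288 - √(3 + 0)) + 2*(-14)²) = 1/((-288 - √3) + 2*196) = 1/((-288 - √3) + 392) = 1/(104 - √3)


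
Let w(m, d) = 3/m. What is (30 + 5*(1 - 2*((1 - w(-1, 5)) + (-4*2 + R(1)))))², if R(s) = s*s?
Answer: 4225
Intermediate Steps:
R(s) = s²
(30 + 5*(1 - 2*((1 - w(-1, 5)) + (-4*2 + R(1)))))² = (30 + 5*(1 - 2*((1 - 3/(-1)) + (-4*2 + 1²))))² = (30 + 5*(1 - 2*((1 - 3*(-1)) + (-8 + 1))))² = (30 + 5*(1 - 2*((1 - 1*(-3)) - 7)))² = (30 + 5*(1 - 2*((1 + 3) - 7)))² = (30 + 5*(1 - 2*(4 - 7)))² = (30 + 5*(1 - 2*(-3)))² = (30 + 5*(1 + 6))² = (30 + 5*7)² = (30 + 35)² = 65² = 4225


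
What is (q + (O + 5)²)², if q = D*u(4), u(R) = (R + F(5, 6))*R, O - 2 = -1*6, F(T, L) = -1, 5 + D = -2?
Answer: 6889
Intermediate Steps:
D = -7 (D = -5 - 2 = -7)
O = -4 (O = 2 - 1*6 = 2 - 6 = -4)
u(R) = R*(-1 + R) (u(R) = (R - 1)*R = (-1 + R)*R = R*(-1 + R))
q = -84 (q = -28*(-1 + 4) = -28*3 = -7*12 = -84)
(q + (O + 5)²)² = (-84 + (-4 + 5)²)² = (-84 + 1²)² = (-84 + 1)² = (-83)² = 6889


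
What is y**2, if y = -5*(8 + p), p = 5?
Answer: 4225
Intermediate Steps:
y = -65 (y = -5*(8 + 5) = -5*13 = -65)
y**2 = (-65)**2 = 4225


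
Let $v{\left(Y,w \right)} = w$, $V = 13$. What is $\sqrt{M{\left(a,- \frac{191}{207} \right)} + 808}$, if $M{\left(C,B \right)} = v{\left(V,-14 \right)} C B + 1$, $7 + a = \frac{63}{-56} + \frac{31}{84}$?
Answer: $\frac{\sqrt{121487127}}{414} \approx 26.623$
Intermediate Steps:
$a = - \frac{1303}{168}$ ($a = -7 + \left(\frac{63}{-56} + \frac{31}{84}\right) = -7 + \left(63 \left(- \frac{1}{56}\right) + 31 \cdot \frac{1}{84}\right) = -7 + \left(- \frac{9}{8} + \frac{31}{84}\right) = -7 - \frac{127}{168} = - \frac{1303}{168} \approx -7.756$)
$M{\left(C,B \right)} = 1 - 14 B C$ ($M{\left(C,B \right)} = - 14 C B + 1 = - 14 B C + 1 = 1 - 14 B C$)
$\sqrt{M{\left(a,- \frac{191}{207} \right)} + 808} = \sqrt{\left(1 - 14 \left(- \frac{191}{207}\right) \left(- \frac{1303}{168}\right)\right) + 808} = \sqrt{\left(1 - 14 \left(\left(-191\right) \frac{1}{207}\right) \left(- \frac{1303}{168}\right)\right) + 808} = \sqrt{\left(1 - \left(- \frac{2674}{207}\right) \left(- \frac{1303}{168}\right)\right) + 808} = \sqrt{\left(1 - \frac{248873}{2484}\right) + 808} = \sqrt{- \frac{246389}{2484} + 808} = \sqrt{\frac{1760683}{2484}} = \frac{\sqrt{121487127}}{414}$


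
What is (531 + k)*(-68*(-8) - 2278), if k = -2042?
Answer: 2620074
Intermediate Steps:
(531 + k)*(-68*(-8) - 2278) = (531 - 2042)*(-68*(-8) - 2278) = -1511*(544 - 2278) = -1511*(-1734) = 2620074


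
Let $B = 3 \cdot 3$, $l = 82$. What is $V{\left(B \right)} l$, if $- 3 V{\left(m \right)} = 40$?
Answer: $- \frac{3280}{3} \approx -1093.3$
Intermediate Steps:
$B = 9$
$V{\left(m \right)} = - \frac{40}{3}$ ($V{\left(m \right)} = \left(- \frac{1}{3}\right) 40 = - \frac{40}{3}$)
$V{\left(B \right)} l = \left(- \frac{40}{3}\right) 82 = - \frac{3280}{3}$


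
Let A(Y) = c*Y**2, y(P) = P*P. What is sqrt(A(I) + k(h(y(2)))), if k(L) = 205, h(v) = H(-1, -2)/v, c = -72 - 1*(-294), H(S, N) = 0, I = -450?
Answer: sqrt(44955205) ≈ 6704.9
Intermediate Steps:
c = 222 (c = -72 + 294 = 222)
y(P) = P**2
h(v) = 0 (h(v) = 0/v = 0)
A(Y) = 222*Y**2
sqrt(A(I) + k(h(y(2)))) = sqrt(222*(-450)**2 + 205) = sqrt(222*202500 + 205) = sqrt(44955000 + 205) = sqrt(44955205)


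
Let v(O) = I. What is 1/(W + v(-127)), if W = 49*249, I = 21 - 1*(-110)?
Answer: 1/12332 ≈ 8.1090e-5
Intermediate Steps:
I = 131 (I = 21 + 110 = 131)
v(O) = 131
W = 12201
1/(W + v(-127)) = 1/(12201 + 131) = 1/12332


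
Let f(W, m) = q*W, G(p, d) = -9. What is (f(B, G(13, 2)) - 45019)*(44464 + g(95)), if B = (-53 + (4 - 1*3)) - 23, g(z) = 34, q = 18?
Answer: -2063327762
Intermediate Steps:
B = -75 (B = (-53 + (4 - 3)) - 23 = (-53 + 1) - 23 = -52 - 23 = -75)
f(W, m) = 18*W
(f(B, G(13, 2)) - 45019)*(44464 + g(95)) = (18*(-75) - 45019)*(44464 + 34) = (-1350 - 45019)*44498 = -46369*44498 = -2063327762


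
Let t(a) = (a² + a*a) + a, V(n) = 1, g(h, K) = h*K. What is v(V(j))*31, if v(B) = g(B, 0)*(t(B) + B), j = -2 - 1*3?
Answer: 0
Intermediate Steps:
j = -5 (j = -2 - 3 = -5)
g(h, K) = K*h
t(a) = a + 2*a² (t(a) = (a² + a²) + a = 2*a² + a = a + 2*a²)
v(B) = 0 (v(B) = (0*B)*(B*(1 + 2*B) + B) = 0*(B + B*(1 + 2*B)) = 0)
v(V(j))*31 = 0*31 = 0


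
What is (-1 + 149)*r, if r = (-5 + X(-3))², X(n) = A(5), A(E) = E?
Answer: 0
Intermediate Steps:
X(n) = 5
r = 0 (r = (-5 + 5)² = 0² = 0)
(-1 + 149)*r = (-1 + 149)*0 = 148*0 = 0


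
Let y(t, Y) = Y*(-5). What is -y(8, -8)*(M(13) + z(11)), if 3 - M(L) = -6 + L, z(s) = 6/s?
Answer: 1520/11 ≈ 138.18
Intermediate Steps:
y(t, Y) = -5*Y
M(L) = 9 - L (M(L) = 3 - (-6 + L) = 3 + (6 - L) = 9 - L)
-y(8, -8)*(M(13) + z(11)) = -(-5*(-8))*((9 - 1*13) + 6/11) = -40*((9 - 13) + 6*(1/11)) = -40*(-4 + 6/11) = -40*(-38)/11 = -1*(-1520/11) = 1520/11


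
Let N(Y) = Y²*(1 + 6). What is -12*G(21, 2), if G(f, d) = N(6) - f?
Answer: -2772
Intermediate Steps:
N(Y) = 7*Y² (N(Y) = Y²*7 = 7*Y²)
G(f, d) = 252 - f (G(f, d) = 7*6² - f = 7*36 - f = 252 - f)
-12*G(21, 2) = -12*(252 - 1*21) = -12*(252 - 21) = -12*231 = -2772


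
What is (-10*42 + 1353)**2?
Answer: 870489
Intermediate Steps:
(-10*42 + 1353)**2 = (-420 + 1353)**2 = 933**2 = 870489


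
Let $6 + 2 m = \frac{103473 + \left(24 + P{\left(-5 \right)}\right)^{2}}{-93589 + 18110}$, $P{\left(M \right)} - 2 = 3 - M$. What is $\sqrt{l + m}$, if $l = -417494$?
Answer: $\frac{3 i \sqrt{1057118899566810}}{150958} \approx 646.14 i$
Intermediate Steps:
$P{\left(M \right)} = 5 - M$ ($P{\left(M \right)} = 2 - \left(-3 + M\right) = 5 - M$)
$m = - \frac{557503}{150958}$ ($m = -3 + \frac{\left(103473 + \left(24 + \left(5 - -5\right)\right)^{2}\right) \frac{1}{-93589 + 18110}}{2} = -3 + \frac{\left(103473 + \left(24 + \left(5 + 5\right)\right)^{2}\right) \frac{1}{-75479}}{2} = -3 + \frac{\left(103473 + \left(24 + 10\right)^{2}\right) \left(- \frac{1}{75479}\right)}{2} = -3 + \frac{\left(103473 + 34^{2}\right) \left(- \frac{1}{75479}\right)}{2} = -3 + \frac{\left(103473 + 1156\right) \left(- \frac{1}{75479}\right)}{2} = -3 + \frac{104629 \left(- \frac{1}{75479}\right)}{2} = -3 + \frac{1}{2} \left(- \frac{104629}{75479}\right) = -3 - \frac{104629}{150958} = - \frac{557503}{150958} \approx -3.6931$)
$\sqrt{l + m} = \sqrt{-417494 - \frac{557503}{150958}} = \sqrt{- \frac{63024616755}{150958}} = \frac{3 i \sqrt{1057118899566810}}{150958}$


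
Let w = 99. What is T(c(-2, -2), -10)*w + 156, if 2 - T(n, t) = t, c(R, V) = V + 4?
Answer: 1344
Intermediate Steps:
c(R, V) = 4 + V
T(n, t) = 2 - t
T(c(-2, -2), -10)*w + 156 = (2 - 1*(-10))*99 + 156 = (2 + 10)*99 + 156 = 12*99 + 156 = 1188 + 156 = 1344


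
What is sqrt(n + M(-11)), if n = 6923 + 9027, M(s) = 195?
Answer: sqrt(16145) ≈ 127.06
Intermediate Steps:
n = 15950
sqrt(n + M(-11)) = sqrt(15950 + 195) = sqrt(16145)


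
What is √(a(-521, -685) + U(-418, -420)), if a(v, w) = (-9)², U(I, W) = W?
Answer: I*√339 ≈ 18.412*I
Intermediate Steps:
a(v, w) = 81
√(a(-521, -685) + U(-418, -420)) = √(81 - 420) = √(-339) = I*√339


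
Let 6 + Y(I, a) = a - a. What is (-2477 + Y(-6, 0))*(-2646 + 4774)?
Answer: -5283824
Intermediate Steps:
Y(I, a) = -6 (Y(I, a) = -6 + (a - a) = -6 + 0 = -6)
(-2477 + Y(-6, 0))*(-2646 + 4774) = (-2477 - 6)*(-2646 + 4774) = -2483*2128 = -5283824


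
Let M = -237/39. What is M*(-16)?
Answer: 1264/13 ≈ 97.231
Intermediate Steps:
M = -79/13 (M = -237*1/39 = -79/13 ≈ -6.0769)
M*(-16) = -79/13*(-16) = 1264/13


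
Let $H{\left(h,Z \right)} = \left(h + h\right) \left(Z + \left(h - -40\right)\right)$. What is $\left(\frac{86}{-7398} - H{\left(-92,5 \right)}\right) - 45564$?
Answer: $- \frac{200530231}{3699} \approx -54212.0$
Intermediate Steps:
$H{\left(h,Z \right)} = 2 h \left(40 + Z + h\right)$ ($H{\left(h,Z \right)} = 2 h \left(Z + \left(h + 40\right)\right) = 2 h \left(Z + \left(40 + h\right)\right) = 2 h \left(40 + Z + h\right)$)
$\left(\frac{86}{-7398} - H{\left(-92,5 \right)}\right) - 45564 = \left(\frac{86}{-7398} - 2 \left(-92\right) \left(40 + 5 - 92\right)\right) - 45564 = \left(86 \left(- \frac{1}{7398}\right) - 2 \left(-92\right) \left(-47\right)\right) - 45564 = \left(- \frac{43}{3699} - 8648\right) - 45564 = - \frac{31988995}{3699} - 45564 = - \frac{200530231}{3699}$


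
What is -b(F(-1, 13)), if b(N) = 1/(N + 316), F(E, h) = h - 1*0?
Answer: -1/329 ≈ -0.0030395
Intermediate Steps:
F(E, h) = h (F(E, h) = h + 0 = h)
b(N) = 1/(316 + N)
-b(F(-1, 13)) = -1/(316 + 13) = -1/329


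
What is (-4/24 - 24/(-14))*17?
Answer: 1105/42 ≈ 26.310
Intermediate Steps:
(-4/24 - 24/(-14))*17 = (-4*1/24 - 24*(-1/14))*17 = (-⅙ + 12/7)*17 = (65/42)*17 = 1105/42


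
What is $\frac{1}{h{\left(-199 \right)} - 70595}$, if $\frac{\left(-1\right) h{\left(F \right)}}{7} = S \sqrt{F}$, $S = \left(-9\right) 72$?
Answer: $- \frac{10085}{1296876847} - \frac{648 i \sqrt{199}}{1296876847} \approx -7.7764 \cdot 10^{-6} - 7.0486 \cdot 10^{-6} i$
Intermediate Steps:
$S = -648$
$h{\left(F \right)} = 4536 \sqrt{F}$ ($h{\left(F \right)} = - 7 \left(- 648 \sqrt{F}\right) = 4536 \sqrt{F}$)
$\frac{1}{h{\left(-199 \right)} - 70595} = \frac{1}{4536 \sqrt{-199} - 70595} = \frac{1}{4536 i \sqrt{199} - 70595} = \frac{1}{-70595 + 4536 i \sqrt{199}}$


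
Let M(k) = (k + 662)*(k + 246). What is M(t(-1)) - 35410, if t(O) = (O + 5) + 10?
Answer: 140350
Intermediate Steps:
t(O) = 15 + O (t(O) = (5 + O) + 10 = 15 + O)
M(k) = (246 + k)*(662 + k) (M(k) = (662 + k)*(246 + k) = (246 + k)*(662 + k))
M(t(-1)) - 35410 = (162852 + (15 - 1)**2 + 908*(15 - 1)) - 35410 = (162852 + 14**2 + 908*14) - 35410 = (162852 + 196 + 12712) - 35410 = 175760 - 35410 = 140350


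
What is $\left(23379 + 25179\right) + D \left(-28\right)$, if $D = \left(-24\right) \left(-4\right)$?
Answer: $45870$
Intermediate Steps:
$D = 96$
$\left(23379 + 25179\right) + D \left(-28\right) = \left(23379 + 25179\right) + 96 \left(-28\right) = 48558 - 2688 = 45870$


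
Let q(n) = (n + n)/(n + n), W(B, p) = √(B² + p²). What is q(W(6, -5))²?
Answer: 1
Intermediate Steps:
q(n) = 1 (q(n) = (2*n)/((2*n)) = (2*n)*(1/(2*n)) = 1)
q(W(6, -5))² = 1² = 1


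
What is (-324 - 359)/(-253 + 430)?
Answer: -683/177 ≈ -3.8588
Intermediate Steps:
(-324 - 359)/(-253 + 430) = -683/177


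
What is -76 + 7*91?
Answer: 561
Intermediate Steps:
-76 + 7*91 = -76 + 637 = 561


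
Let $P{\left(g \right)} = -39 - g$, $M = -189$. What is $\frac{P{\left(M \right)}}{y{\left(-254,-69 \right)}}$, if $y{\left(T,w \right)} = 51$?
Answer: $\frac{50}{17} \approx 2.9412$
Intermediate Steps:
$\frac{P{\left(M \right)}}{y{\left(-254,-69 \right)}} = \frac{-39 - -189}{51} = \left(-39 + 189\right) \frac{1}{51} = 150 \cdot \frac{1}{51} = \frac{50}{17}$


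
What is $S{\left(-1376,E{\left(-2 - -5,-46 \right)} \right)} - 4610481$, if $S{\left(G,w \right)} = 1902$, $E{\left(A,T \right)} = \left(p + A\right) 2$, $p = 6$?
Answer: $-4608579$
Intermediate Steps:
$E{\left(A,T \right)} = 12 + 2 A$ ($E{\left(A,T \right)} = \left(6 + A\right) 2 = 12 + 2 A$)
$S{\left(-1376,E{\left(-2 - -5,-46 \right)} \right)} - 4610481 = 1902 - 4610481 = -4608579$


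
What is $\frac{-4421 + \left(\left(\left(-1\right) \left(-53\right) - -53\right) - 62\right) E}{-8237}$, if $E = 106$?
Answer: $- \frac{243}{8237} \approx -0.029501$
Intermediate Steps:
$\frac{-4421 + \left(\left(\left(-1\right) \left(-53\right) - -53\right) - 62\right) E}{-8237} = \frac{-4421 + \left(\left(\left(-1\right) \left(-53\right) - -53\right) - 62\right) 106}{-8237} = \left(-4421 + \left(\left(53 + 53\right) - 62\right) 106\right) \left(- \frac{1}{8237}\right) = \left(-4421 + \left(106 - 62\right) 106\right) \left(- \frac{1}{8237}\right) = \left(-4421 + 44 \cdot 106\right) \left(- \frac{1}{8237}\right) = \left(-4421 + 4664\right) \left(- \frac{1}{8237}\right) = 243 \left(- \frac{1}{8237}\right) = - \frac{243}{8237}$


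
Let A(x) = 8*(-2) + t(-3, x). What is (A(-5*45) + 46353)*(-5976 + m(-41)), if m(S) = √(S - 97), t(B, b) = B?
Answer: -276891984 + 46334*I*√138 ≈ -2.7689e+8 + 5.443e+5*I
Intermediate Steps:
A(x) = -19 (A(x) = 8*(-2) - 3 = -16 - 3 = -19)
m(S) = √(-97 + S)
(A(-5*45) + 46353)*(-5976 + m(-41)) = (-19 + 46353)*(-5976 + √(-97 - 41)) = 46334*(-5976 + √(-138)) = 46334*(-5976 + I*√138) = -276891984 + 46334*I*√138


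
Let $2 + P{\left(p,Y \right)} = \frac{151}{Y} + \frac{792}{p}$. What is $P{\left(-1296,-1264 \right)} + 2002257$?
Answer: $\frac{22777644569}{11376} \approx 2.0023 \cdot 10^{6}$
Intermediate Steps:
$P{\left(p,Y \right)} = -2 + \frac{151}{Y} + \frac{792}{p}$ ($P{\left(p,Y \right)} = -2 + \left(\frac{151}{Y} + \frac{792}{p}\right) = -2 + \frac{151}{Y} + \frac{792}{p}$)
$P{\left(-1296,-1264 \right)} + 2002257 = \left(-2 + \frac{151}{-1264} + \frac{792}{-1296}\right) + 2002257 = \left(-2 + 151 \left(- \frac{1}{1264}\right) + 792 \left(- \frac{1}{1296}\right)\right) + 2002257 = \left(-2 - \frac{151}{1264} - \frac{11}{18}\right) + 2002257 = - \frac{31063}{11376} + 2002257 = \frac{22777644569}{11376}$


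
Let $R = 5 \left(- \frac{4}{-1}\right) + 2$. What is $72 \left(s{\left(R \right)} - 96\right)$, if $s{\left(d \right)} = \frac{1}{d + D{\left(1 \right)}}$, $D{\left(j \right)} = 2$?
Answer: $-6909$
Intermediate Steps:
$R = 22$ ($R = 5 \left(\left(-4\right) \left(-1\right)\right) + 2 = 5 \cdot 4 + 2 = 20 + 2 = 22$)
$s{\left(d \right)} = \frac{1}{2 + d}$ ($s{\left(d \right)} = \frac{1}{d + 2} = \frac{1}{2 + d}$)
$72 \left(s{\left(R \right)} - 96\right) = 72 \left(\frac{1}{2 + 22} - 96\right) = 72 \left(\frac{1}{24} - 96\right) = 72 \left(- \frac{2303}{24}\right) = -6909$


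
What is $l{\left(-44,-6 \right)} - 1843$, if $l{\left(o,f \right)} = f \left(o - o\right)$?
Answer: $-1843$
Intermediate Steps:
$l{\left(o,f \right)} = 0$ ($l{\left(o,f \right)} = f 0 = 0$)
$l{\left(-44,-6 \right)} - 1843 = 0 - 1843 = -1843$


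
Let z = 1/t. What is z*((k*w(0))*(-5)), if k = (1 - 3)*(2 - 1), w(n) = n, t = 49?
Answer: 0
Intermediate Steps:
k = -2 (k = -2*1 = -2)
z = 1/49 ≈ 0.020408
z*((k*w(0))*(-5)) = (-2*0*(-5))/49 = (0*(-5))/49 = (1/49)*0 = 0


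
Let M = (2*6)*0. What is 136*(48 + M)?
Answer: 6528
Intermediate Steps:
M = 0 (M = 12*0 = 0)
136*(48 + M) = 136*(48 + 0) = 136*48 = 6528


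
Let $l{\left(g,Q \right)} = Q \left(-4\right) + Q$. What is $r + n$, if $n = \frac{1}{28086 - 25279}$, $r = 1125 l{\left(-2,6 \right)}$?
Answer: $- \frac{56841749}{2807} \approx -20250.0$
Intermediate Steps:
$l{\left(g,Q \right)} = - 3 Q$ ($l{\left(g,Q \right)} = - 4 Q + Q = - 3 Q$)
$r = -20250$ ($r = 1125 \left(\left(-3\right) 6\right) = 1125 \left(-18\right) = -20250$)
$n = \frac{1}{2807} \approx 0.00035625$
$r + n = -20250 + \frac{1}{2807} = - \frac{56841749}{2807}$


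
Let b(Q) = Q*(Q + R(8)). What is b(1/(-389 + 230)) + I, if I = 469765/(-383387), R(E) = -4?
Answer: -11631911446/9692406747 ≈ -1.2001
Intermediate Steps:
I = -469765/383387 (I = 469765*(-1/383387) = -469765/383387 ≈ -1.2253)
b(Q) = Q*(-4 + Q) (b(Q) = Q*(Q - 4) = Q*(-4 + Q))
b(1/(-389 + 230)) + I = (-4 + 1/(-389 + 230))/(-389 + 230) - 469765/383387 = (-4 + 1/(-159))/(-159) - 469765/383387 = -(-4 - 1/159)/159 - 469765/383387 = -1/159*(-637/159) - 469765/383387 = 637/25281 - 469765/383387 = -11631911446/9692406747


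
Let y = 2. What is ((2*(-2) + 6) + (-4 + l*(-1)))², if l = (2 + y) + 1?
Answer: 49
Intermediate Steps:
l = 5 (l = (2 + 2) + 1 = 4 + 1 = 5)
((2*(-2) + 6) + (-4 + l*(-1)))² = ((2*(-2) + 6) + (-4 + 5*(-1)))² = ((-4 + 6) + (-4 - 5))² = (2 - 9)² = (-7)² = 49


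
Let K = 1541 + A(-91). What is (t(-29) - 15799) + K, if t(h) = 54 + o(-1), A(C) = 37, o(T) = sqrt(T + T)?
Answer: -14167 + I*sqrt(2) ≈ -14167.0 + 1.4142*I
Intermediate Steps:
o(T) = sqrt(2)*sqrt(T) (o(T) = sqrt(2*T) = sqrt(2)*sqrt(T))
t(h) = 54 + I*sqrt(2) (t(h) = 54 + sqrt(2)*sqrt(-1) = 54 + sqrt(2)*I = 54 + I*sqrt(2))
K = 1578 (K = 1541 + 37 = 1578)
(t(-29) - 15799) + K = ((54 + I*sqrt(2)) - 15799) + 1578 = (-15745 + I*sqrt(2)) + 1578 = -14167 + I*sqrt(2)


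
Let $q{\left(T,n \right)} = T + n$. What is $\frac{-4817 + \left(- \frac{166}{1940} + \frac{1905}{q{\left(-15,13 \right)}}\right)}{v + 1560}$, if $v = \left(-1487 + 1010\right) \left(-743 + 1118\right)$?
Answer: $\frac{2798249}{85997775} \approx 0.032539$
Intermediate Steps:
$v = -178875$ ($v = \left(-477\right) 375 = -178875$)
$\frac{-4817 + \left(- \frac{166}{1940} + \frac{1905}{q{\left(-15,13 \right)}}\right)}{v + 1560} = \frac{-4817 + \left(- \frac{166}{1940} + \frac{1905}{-15 + 13}\right)}{-178875 + 1560} = \frac{-4817 + \left(\left(-166\right) \frac{1}{1940} + \frac{1905}{-2}\right)}{-177315} = \left(-4817 + \left(- \frac{83}{970} + 1905 \left(- \frac{1}{2}\right)\right)\right) \left(- \frac{1}{177315}\right) = \left(-4817 - \frac{462004}{485}\right) \left(- \frac{1}{177315}\right) = \left(- \frac{2798249}{485}\right) \left(- \frac{1}{177315}\right) = \frac{2798249}{85997775}$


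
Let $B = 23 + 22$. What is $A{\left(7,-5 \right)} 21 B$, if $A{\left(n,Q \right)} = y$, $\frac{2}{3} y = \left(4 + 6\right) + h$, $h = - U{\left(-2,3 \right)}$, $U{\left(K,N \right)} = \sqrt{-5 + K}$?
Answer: $14175 - \frac{2835 i \sqrt{7}}{2} \approx 14175.0 - 3750.4 i$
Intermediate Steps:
$h = - i \sqrt{7}$ ($h = - \sqrt{-5 - 2} = - \sqrt{-7} = - i \sqrt{7} \approx - 2.6458 i$)
$y = 15 - \frac{3 i \sqrt{7}}{2}$ ($y = \frac{3 \left(\left(4 + 6\right) - i \sqrt{7}\right)}{2} = \frac{3 \left(10 - i \sqrt{7}\right)}{2} = 15 - \frac{3 i \sqrt{7}}{2} \approx 15.0 - 3.9686 i$)
$A{\left(n,Q \right)} = 15 - \frac{3 i \sqrt{7}}{2}$
$B = 45$
$A{\left(7,-5 \right)} 21 B = \left(15 - \frac{3 i \sqrt{7}}{2}\right) 21 \cdot 45 = \left(315 - \frac{63 i \sqrt{7}}{2}\right) 45 = 14175 - \frac{2835 i \sqrt{7}}{2}$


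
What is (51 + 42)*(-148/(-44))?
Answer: 3441/11 ≈ 312.82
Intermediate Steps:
(51 + 42)*(-148/(-44)) = 93*(-148*(-1/44)) = 93*(37/11) = 3441/11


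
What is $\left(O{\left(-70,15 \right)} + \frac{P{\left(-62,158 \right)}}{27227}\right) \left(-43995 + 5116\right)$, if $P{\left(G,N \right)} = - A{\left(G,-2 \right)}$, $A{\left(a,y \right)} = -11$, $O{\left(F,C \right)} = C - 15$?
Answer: $- \frac{427669}{27227} \approx -15.708$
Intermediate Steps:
$O{\left(F,C \right)} = -15 + C$ ($O{\left(F,C \right)} = C - 15 = -15 + C$)
$P{\left(G,N \right)} = 11$ ($P{\left(G,N \right)} = \left(-1\right) \left(-11\right) = 11$)
$\left(O{\left(-70,15 \right)} + \frac{P{\left(-62,158 \right)}}{27227}\right) \left(-43995 + 5116\right) = \left(\left(-15 + 15\right) + \frac{11}{27227}\right) \left(-43995 + 5116\right) = \left(0 + 11 \cdot \frac{1}{27227}\right) \left(-38879\right) = \left(0 + \frac{11}{27227}\right) \left(-38879\right) = \frac{11}{27227} \left(-38879\right) = - \frac{427669}{27227}$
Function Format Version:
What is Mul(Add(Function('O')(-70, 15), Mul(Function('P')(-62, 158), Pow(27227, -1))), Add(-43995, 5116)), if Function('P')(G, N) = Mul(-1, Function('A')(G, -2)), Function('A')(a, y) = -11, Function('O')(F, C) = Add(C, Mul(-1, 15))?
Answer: Rational(-427669, 27227) ≈ -15.708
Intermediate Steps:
Function('O')(F, C) = Add(-15, C) (Function('O')(F, C) = Add(C, -15) = Add(-15, C))
Function('P')(G, N) = 11 (Function('P')(G, N) = Mul(-1, -11) = 11)
Mul(Add(Function('O')(-70, 15), Mul(Function('P')(-62, 158), Pow(27227, -1))), Add(-43995, 5116)) = Mul(Add(Add(-15, 15), Mul(11, Pow(27227, -1))), Add(-43995, 5116)) = Mul(Add(0, Mul(11, Rational(1, 27227))), -38879) = Mul(Add(0, Rational(11, 27227)), -38879) = Mul(Rational(11, 27227), -38879) = Rational(-427669, 27227)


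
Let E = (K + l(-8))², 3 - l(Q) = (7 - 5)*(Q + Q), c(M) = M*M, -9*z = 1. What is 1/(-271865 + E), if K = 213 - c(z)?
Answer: -6561/1380218696 ≈ -4.7536e-6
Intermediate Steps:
z = -⅑ (z = -⅑*1 = -⅑ ≈ -0.11111)
c(M) = M²
K = 17252/81 (K = 213 - (-⅑)² = 213 - 1*1/81 = 213 - 1/81 = 17252/81 ≈ 212.99)
l(Q) = 3 - 4*Q (l(Q) = 3 - (7 - 5)*(Q + Q) = 3 - 2*2*Q = 3 - 4*Q)
E = 403487569/6561 (E = (17252/81 + (3 - 4*(-8)))² = (17252/81 + (3 + 32))² = (17252/81 + 35)² = (20087/81)² = 403487569/6561 ≈ 61498.)
1/(-271865 + E) = 1/(-271865 + 403487569/6561) = 1/(-1380218696/6561) = -6561/1380218696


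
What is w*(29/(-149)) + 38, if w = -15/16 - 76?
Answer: 126291/2384 ≈ 52.974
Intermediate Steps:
w = -1231/16 (w = -15*1/16 - 76 = -15/16 - 76 = -1231/16 ≈ -76.938)
w*(29/(-149)) + 38 = -35699/(16*(-149)) + 38 = -35699*(-1)/(16*149) + 38 = -1231/16*(-29/149) + 38 = 35699/2384 + 38 = 126291/2384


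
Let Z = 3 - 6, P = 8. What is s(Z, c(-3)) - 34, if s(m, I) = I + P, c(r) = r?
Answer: -29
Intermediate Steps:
Z = -3
s(m, I) = 8 + I (s(m, I) = I + 8 = 8 + I)
s(Z, c(-3)) - 34 = (8 - 3) - 34 = 5 - 34 = -29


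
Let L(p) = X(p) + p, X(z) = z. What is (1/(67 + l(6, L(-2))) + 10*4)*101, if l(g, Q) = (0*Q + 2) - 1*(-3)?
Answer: 290981/72 ≈ 4041.4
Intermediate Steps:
L(p) = 2*p (L(p) = p + p = 2*p)
l(g, Q) = 5 (l(g, Q) = (0 + 2) + 3 = 2 + 3 = 5)
(1/(67 + l(6, L(-2))) + 10*4)*101 = (1/(67 + 5) + 10*4)*101 = (1/72 + 40)*101 = (2881/72)*101 = 290981/72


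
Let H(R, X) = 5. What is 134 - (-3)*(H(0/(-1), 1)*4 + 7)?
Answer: 215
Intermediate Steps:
134 - (-3)*(H(0/(-1), 1)*4 + 7) = 134 - (-3)*(5*4 + 7) = 134 - (-3)*(20 + 7) = 134 - (-3)*27 = 134 - 1*(-81) = 134 + 81 = 215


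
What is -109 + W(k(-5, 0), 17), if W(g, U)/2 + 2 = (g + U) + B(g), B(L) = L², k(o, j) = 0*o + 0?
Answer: -79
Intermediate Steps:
k(o, j) = 0 (k(o, j) = 0 + 0 = 0)
W(g, U) = -4 + 2*U + 2*g + 2*g² (W(g, U) = -4 + 2*((g + U) + g²) = -4 + 2*((U + g) + g²) = -4 + 2*(U + g + g²) = -4 + (2*U + 2*g + 2*g²) = -4 + 2*U + 2*g + 2*g²)
-109 + W(k(-5, 0), 17) = -109 + (-4 + 2*17 + 2*0 + 2*0²) = -109 + (-4 + 34 + 0 + 2*0) = -109 + (-4 + 34 + 0 + 0) = -109 + 30 = -79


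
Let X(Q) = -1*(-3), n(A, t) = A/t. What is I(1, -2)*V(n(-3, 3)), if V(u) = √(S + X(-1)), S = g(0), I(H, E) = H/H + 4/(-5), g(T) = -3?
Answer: 0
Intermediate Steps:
I(H, E) = ⅕ (I(H, E) = 1 + 4*(-⅕) = 1 - ⅘ = ⅕)
S = -3
X(Q) = 3
V(u) = 0 (V(u) = √(-3 + 3) = √0 = 0)
I(1, -2)*V(n(-3, 3)) = (⅕)*0 = 0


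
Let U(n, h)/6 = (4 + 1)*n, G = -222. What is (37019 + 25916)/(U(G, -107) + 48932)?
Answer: 62935/42272 ≈ 1.4888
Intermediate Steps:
U(n, h) = 30*n (U(n, h) = 6*((4 + 1)*n) = 6*(5*n) = 30*n)
(37019 + 25916)/(U(G, -107) + 48932) = (37019 + 25916)/(30*(-222) + 48932) = 62935/(-6660 + 48932) = 62935/42272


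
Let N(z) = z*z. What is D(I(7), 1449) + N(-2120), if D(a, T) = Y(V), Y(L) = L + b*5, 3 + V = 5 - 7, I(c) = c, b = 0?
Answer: 4494395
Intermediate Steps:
N(z) = z**2
V = -5 (V = -3 + (5 - 7) = -3 - 2 = -5)
Y(L) = L (Y(L) = L + 0*5 = L + 0 = L)
D(a, T) = -5
D(I(7), 1449) + N(-2120) = -5 + (-2120)**2 = -5 + 4494400 = 4494395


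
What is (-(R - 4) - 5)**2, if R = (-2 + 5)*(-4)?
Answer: 121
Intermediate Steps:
R = -12 (R = 3*(-4) = -12)
(-(R - 4) - 5)**2 = (-(-12 - 4) - 5)**2 = (-1*(-16) - 5)**2 = (16 - 5)**2 = 11**2 = 121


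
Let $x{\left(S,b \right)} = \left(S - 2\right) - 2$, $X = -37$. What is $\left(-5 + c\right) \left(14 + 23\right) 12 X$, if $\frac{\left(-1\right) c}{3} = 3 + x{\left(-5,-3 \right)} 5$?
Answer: $-1987788$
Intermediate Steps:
$x{\left(S,b \right)} = -4 + S$ ($x{\left(S,b \right)} = \left(-2 + S\right) - 2 = -4 + S$)
$c = 126$ ($c = - 3 \left(3 + \left(-4 - 5\right) 5\right) = - 3 \left(3 - 45\right) = \left(-3\right) \left(-42\right) = 126$)
$\left(-5 + c\right) \left(14 + 23\right) 12 X = \left(-5 + 126\right) \left(14 + 23\right) 12 \left(-37\right) = 121 \cdot 37 \cdot 12 \left(-37\right) = 4477 \cdot 12 \left(-37\right) = 53724 \left(-37\right) = -1987788$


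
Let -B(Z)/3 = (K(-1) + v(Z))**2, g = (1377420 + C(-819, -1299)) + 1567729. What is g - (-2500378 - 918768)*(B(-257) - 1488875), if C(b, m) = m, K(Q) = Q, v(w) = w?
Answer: -5773454159932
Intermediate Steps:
g = 2943850 (g = (1377420 - 1299) + 1567729 = 1376121 + 1567729 = 2943850)
B(Z) = -3*(-1 + Z)**2
g - (-2500378 - 918768)*(B(-257) - 1488875) = 2943850 - (-2500378 - 918768)*(-3*(-1 - 257)**2 - 1488875) = 2943850 - (-3419146)*(-3*(-258)**2 - 1488875) = 2943850 - (-3419146)*(-3*66564 - 1488875) = 2943850 - (-3419146)*(-199692 - 1488875) = 2943850 - (-3419146)*(-1688567) = 2943850 - 1*5773457103782 = 2943850 - 5773457103782 = -5773454159932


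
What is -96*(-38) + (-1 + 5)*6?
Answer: 3672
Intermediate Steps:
-96*(-38) + (-1 + 5)*6 = 3648 + 4*6 = 3648 + 24 = 3672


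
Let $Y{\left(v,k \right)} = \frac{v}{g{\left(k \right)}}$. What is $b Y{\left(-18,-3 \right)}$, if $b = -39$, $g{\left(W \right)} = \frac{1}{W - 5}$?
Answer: $-5616$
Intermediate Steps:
$g{\left(W \right)} = \frac{1}{-5 + W}$
$Y{\left(v,k \right)} = v \left(-5 + k\right)$ ($Y{\left(v,k \right)} = \frac{v}{\frac{1}{-5 + k}} = v \left(-5 + k\right)$)
$b Y{\left(-18,-3 \right)} = - 39 \left(- 18 \left(-5 - 3\right)\right) = - 39 \left(\left(-18\right) \left(-8\right)\right) = \left(-39\right) 144 = -5616$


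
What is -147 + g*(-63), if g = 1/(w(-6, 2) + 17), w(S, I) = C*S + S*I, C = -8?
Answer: -7854/53 ≈ -148.19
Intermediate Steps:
w(S, I) = -8*S + I*S (w(S, I) = -8*S + S*I = -8*S + I*S)
g = 1/53 (g = 1/(-6*(-8 + 2) + 17) = 1/(-6*(-6) + 17) = 1/(36 + 17) = 1/53 ≈ 0.018868)
-147 + g*(-63) = -147 + (1/53)*(-63) = -147 - 63/53 = -7854/53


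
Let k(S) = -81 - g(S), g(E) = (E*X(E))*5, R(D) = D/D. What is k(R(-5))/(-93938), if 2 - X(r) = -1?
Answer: 48/46969 ≈ 0.0010220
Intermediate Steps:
X(r) = 3 (X(r) = 2 - 1*(-1) = 2 + 1 = 3)
R(D) = 1
g(E) = 15*E (g(E) = (E*3)*5 = (3*E)*5 = 15*E)
k(S) = -81 - 15*S
k(R(-5))/(-93938) = (-81 - 15*1)/(-93938) = (-81 - 15)*(-1/93938) = -96*(-1/93938) = 48/46969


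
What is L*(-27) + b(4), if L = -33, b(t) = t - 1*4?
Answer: 891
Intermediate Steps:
b(t) = -4 + t (b(t) = t - 4 = -4 + t)
L*(-27) + b(4) = -33*(-27) + (-4 + 4) = 891 + 0 = 891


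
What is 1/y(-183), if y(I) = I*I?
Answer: 1/33489 ≈ 2.9861e-5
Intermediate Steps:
y(I) = I**2
1/y(-183) = 1/((-183)**2) = 1/33489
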